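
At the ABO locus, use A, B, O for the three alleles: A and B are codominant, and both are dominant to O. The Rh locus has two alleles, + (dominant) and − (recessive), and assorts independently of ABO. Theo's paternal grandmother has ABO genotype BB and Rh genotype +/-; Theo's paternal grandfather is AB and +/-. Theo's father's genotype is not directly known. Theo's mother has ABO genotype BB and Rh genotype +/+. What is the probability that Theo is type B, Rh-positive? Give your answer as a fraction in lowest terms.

Theo's father's ABO genotype from BB × AB: 1/2 AB, 1/2 BB.
Crossing each possibility with the mother BB and summing P(type B): 1/2·1/2 + 1/2·1 = 3/4.
Similarly for Rh via the father's Rh distribution: P(Rh+) = 1.
Independent loci: 3/4 × 1 = 3/4.

3/4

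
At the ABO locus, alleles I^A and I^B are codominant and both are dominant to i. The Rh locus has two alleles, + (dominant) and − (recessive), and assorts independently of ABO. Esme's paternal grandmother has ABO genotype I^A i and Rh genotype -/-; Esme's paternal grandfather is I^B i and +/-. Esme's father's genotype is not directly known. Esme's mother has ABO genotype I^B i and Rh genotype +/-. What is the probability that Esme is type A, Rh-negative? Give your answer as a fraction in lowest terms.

3/64

Esme's father's ABO genotype from I^A i × I^B i: 1/4 I^A I^B, 1/4 I^A i, 1/4 I^B i, 1/4 i i.
Crossing each possibility with the mother I^B i and summing P(type A): 1/4·1/4 + 1/4·1/4 + 1/4·0 + 1/4·0 = 1/8.
Similarly for Rh via the father's Rh distribution: P(Rh-) = 3/8.
Independent loci: 1/8 × 3/8 = 3/64.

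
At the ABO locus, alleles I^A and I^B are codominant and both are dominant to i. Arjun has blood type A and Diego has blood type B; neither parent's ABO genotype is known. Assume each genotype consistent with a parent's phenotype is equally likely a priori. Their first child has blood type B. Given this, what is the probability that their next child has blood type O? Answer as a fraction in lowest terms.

Possible genotypes: Arjun ∈ {I^A I^A, I^A i}; Diego ∈ {I^B I^B, I^B i}.
Weight each parental genotype pair by prior × P(type-B child):
  I^A i × I^B I^B: posterior weight 2/3; P(next child type O) = 0.
  I^A i × I^B i: posterior weight 1/3; P(next child type O) = 1/4.
Weighted sum = 1/12.

1/12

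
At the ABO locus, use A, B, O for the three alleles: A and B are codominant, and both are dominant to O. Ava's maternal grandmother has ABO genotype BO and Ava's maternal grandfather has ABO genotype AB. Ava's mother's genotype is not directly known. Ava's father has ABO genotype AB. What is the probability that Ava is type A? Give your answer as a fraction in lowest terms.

1/4

Ava's mother's ABO genotype from BO × AB: 1/4 AB, 1/4 AO, 1/4 BB, 1/4 BO.
Crossing each possibility with the father AB and summing P(type A): 1/4·1/4 + 1/4·1/2 + 1/4·0 + 1/4·1/4 = 1/4.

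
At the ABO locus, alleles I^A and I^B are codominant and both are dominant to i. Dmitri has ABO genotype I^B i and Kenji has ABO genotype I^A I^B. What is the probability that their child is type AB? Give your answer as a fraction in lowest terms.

ABO cross I^B i × I^A I^B → offspring phenotypes: 1/4 A, 1/2 B, 1/4 AB.
So P(type AB) = 1/4.

1/4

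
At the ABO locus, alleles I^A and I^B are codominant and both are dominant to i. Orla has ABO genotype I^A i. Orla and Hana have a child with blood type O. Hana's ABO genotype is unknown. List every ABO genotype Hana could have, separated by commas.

For each candidate genotype of Hana, check whether crossing it with I^A i can produce every observed child phenotype.
  I^A I^A → possible child types {A} ✗
  I^A I^B → possible child types {A, B, AB} ✗
  I^A i → possible child types {O, A} ✓
  I^B I^B → possible child types {B, AB} ✗
  I^B i → possible child types {O, A, B, AB} ✓
  i i → possible child types {O, A} ✓

I^A i, I^B i, i i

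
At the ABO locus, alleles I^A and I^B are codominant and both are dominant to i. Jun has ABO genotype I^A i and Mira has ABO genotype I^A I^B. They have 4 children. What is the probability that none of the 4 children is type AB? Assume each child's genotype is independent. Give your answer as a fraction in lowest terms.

ABO cross I^A i × I^A I^B → 1/2 A, 1/4 B, 1/4 AB.
So P(type AB) = 1/4 per child.
P(not type AB) = 3/4 for one child; (3/4)^4 = 81/256.

81/256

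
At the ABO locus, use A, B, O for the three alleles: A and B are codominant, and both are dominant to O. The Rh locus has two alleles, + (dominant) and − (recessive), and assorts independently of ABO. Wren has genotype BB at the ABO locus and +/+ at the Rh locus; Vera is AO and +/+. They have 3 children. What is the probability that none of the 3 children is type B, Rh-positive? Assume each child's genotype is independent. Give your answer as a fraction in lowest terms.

1/8

ABO cross BB × AO → 1/2 B, 1/2 AB.
Rh cross +/+ × +/+ → 1 Rh+; so P(type B, Rh-positive) = 1/2 × 1 = 1/2 per child.
P(not type B, Rh-positive) = 1/2 for one child; (1/2)^3 = 1/8.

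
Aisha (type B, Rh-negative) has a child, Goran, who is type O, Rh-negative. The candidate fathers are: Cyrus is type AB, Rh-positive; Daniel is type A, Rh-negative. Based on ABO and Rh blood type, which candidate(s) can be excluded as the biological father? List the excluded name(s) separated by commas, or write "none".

A candidate is excluded only if no genotype consistent with his phenotype could produce a type O, Rh-negative child with a type B, Rh-negative mother.
Cyrus (type AB, Rh+): no genotype consistent with that phenotype can produce a type-O Rh- child with a type-B mother.

Cyrus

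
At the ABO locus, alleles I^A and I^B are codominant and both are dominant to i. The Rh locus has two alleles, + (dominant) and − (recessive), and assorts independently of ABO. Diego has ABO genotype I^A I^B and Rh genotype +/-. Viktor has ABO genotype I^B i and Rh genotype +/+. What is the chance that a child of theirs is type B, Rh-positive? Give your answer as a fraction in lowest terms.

ABO cross I^A I^B × I^B i → offspring phenotypes: 1/4 A, 1/2 B, 1/4 AB.
Rh cross +/- × +/+ → 1 Rh+.
Independent loci: P(type B, Rh-positive) = 1/2 × 1 = 1/2.

1/2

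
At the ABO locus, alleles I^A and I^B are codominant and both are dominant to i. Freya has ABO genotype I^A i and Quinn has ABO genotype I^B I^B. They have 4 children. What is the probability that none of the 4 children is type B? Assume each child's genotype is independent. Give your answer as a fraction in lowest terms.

1/16

ABO cross I^A i × I^B I^B → 1/2 B, 1/2 AB.
So P(type B) = 1/2 per child.
P(not type B) = 1/2 for one child; (1/2)^4 = 1/16.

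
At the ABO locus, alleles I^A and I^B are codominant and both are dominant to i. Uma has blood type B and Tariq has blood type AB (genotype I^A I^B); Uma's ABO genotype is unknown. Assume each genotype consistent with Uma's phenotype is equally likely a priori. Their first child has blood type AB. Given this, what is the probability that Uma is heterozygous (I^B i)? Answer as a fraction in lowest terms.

1/3

Possible genotypes: Uma ∈ {I^B I^B, I^B i}; Tariq ∈ {I^A I^B}.
Weight each parental genotype pair by prior × P(type-AB child):
  I^B I^B × I^A I^B: posterior weight 2/3.
  I^B i × I^A I^B: posterior weight 1/3.
Sum the posterior weight over pairs where Uma is I^B i: 1/3.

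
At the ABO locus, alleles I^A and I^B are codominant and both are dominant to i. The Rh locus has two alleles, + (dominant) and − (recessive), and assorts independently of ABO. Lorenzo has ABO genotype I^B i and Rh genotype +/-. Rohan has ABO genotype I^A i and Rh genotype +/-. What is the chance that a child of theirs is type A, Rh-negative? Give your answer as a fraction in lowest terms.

ABO cross I^B i × I^A i → offspring phenotypes: 1/4 O, 1/4 A, 1/4 B, 1/4 AB.
Rh cross +/- × +/- → 3/4 Rh+, 1/4 Rh-.
Independent loci: P(type A, Rh-negative) = 1/4 × 1/4 = 1/16.

1/16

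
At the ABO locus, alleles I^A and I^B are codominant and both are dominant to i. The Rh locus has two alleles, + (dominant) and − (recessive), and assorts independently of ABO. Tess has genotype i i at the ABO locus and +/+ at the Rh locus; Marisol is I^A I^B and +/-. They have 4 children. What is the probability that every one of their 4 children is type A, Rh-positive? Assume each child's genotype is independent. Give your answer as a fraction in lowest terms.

ABO cross i i × I^A I^B → 1/2 A, 1/2 B.
Rh cross +/+ × +/- → 1 Rh+; so P(type A, Rh-positive) = 1/2 × 1 = 1/2 per child.
All 4 independent: (1/2)^4 = 1/16.

1/16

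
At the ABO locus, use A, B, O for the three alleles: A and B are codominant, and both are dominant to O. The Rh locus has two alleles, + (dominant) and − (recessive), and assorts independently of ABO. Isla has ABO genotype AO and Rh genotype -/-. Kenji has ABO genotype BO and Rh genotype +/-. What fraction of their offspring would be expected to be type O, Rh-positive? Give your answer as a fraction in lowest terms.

1/8

ABO cross AO × BO → offspring phenotypes: 1/4 O, 1/4 A, 1/4 B, 1/4 AB.
Rh cross -/- × +/- → 1/2 Rh+, 1/2 Rh-.
Independent loci: P(type O, Rh-positive) = 1/4 × 1/2 = 1/8.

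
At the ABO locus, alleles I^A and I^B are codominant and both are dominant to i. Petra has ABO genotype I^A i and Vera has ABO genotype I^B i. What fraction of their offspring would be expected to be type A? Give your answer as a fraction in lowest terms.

ABO cross I^A i × I^B i → offspring phenotypes: 1/4 O, 1/4 A, 1/4 B, 1/4 AB.
So P(type A) = 1/4.

1/4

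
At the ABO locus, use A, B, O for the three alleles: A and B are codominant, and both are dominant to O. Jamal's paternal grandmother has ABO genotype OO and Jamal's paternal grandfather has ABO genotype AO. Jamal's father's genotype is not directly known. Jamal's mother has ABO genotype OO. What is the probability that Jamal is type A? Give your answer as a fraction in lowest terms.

1/4

Jamal's father's ABO genotype from OO × AO: 1/2 AO, 1/2 OO.
Crossing each possibility with the mother OO and summing P(type A): 1/2·1/2 + 1/2·0 = 1/4.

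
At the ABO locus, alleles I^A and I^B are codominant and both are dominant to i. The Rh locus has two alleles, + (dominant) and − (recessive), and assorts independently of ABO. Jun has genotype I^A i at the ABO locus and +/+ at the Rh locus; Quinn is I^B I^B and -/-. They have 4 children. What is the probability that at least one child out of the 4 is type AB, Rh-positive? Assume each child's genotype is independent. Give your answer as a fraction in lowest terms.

15/16

ABO cross I^A i × I^B I^B → 1/2 B, 1/2 AB.
Rh cross +/+ × -/- → 1 Rh+; so P(type AB, Rh-positive) = 1/2 × 1 = 1/2 per child.
P(none) = (1/2)^4 = 1/16; P(at least one) = 1 − 1/16 = 15/16.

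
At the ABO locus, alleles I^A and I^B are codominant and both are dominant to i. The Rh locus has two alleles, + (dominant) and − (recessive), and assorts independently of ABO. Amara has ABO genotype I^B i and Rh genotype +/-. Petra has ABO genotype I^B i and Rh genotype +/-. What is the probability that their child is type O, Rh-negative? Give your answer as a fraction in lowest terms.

ABO cross I^B i × I^B i → offspring phenotypes: 1/4 O, 3/4 B.
Rh cross +/- × +/- → 3/4 Rh+, 1/4 Rh-.
Independent loci: P(type O, Rh-negative) = 1/4 × 1/4 = 1/16.

1/16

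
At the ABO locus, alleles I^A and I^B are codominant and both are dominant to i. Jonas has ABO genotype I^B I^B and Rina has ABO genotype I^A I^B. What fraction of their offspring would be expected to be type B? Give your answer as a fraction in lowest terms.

1/2

ABO cross I^B I^B × I^A I^B → offspring phenotypes: 1/2 B, 1/2 AB.
So P(type B) = 1/2.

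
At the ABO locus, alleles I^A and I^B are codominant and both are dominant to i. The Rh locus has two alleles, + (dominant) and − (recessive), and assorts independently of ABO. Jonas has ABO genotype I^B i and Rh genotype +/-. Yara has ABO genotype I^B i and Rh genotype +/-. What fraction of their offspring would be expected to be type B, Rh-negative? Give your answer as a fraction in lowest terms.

ABO cross I^B i × I^B i → offspring phenotypes: 1/4 O, 3/4 B.
Rh cross +/- × +/- → 3/4 Rh+, 1/4 Rh-.
Independent loci: P(type B, Rh-negative) = 3/4 × 1/4 = 3/16.

3/16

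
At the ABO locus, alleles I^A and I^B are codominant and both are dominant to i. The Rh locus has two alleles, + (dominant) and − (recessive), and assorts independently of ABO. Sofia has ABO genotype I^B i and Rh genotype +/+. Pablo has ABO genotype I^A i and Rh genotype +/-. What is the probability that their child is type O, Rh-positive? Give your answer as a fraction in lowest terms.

ABO cross I^B i × I^A i → offspring phenotypes: 1/4 O, 1/4 A, 1/4 B, 1/4 AB.
Rh cross +/+ × +/- → 1 Rh+.
Independent loci: P(type O, Rh-positive) = 1/4 × 1 = 1/4.

1/4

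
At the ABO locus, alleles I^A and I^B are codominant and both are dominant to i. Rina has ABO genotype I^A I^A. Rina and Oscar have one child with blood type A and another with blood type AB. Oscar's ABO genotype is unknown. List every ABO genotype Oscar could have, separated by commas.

For each candidate genotype of Oscar, check whether crossing it with I^A I^A can produce every observed child phenotype.
  I^A I^A → possible child types {A} ✗
  I^A I^B → possible child types {A, AB} ✓
  I^A i → possible child types {A} ✗
  I^B I^B → possible child types {AB} ✗
  I^B i → possible child types {A, AB} ✓
  i i → possible child types {A} ✗

I^A I^B, I^B i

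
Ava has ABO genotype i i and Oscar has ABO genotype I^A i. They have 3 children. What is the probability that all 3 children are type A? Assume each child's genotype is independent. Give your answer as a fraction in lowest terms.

1/8

ABO cross i i × I^A i → 1/2 O, 1/2 A.
So P(type A) = 1/2 per child.
All 3 independent: (1/2)^3 = 1/8.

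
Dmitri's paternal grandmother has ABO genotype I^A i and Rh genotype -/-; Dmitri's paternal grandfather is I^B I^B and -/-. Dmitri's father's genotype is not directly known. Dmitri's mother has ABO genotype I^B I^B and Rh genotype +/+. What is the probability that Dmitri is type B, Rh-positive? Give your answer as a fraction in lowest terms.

Dmitri's father's ABO genotype from I^A i × I^B I^B: 1/2 I^A I^B, 1/2 I^B i.
Crossing each possibility with the mother I^B I^B and summing P(type B): 1/2·1/2 + 1/2·1 = 3/4.
Similarly for Rh via the father's Rh distribution: P(Rh+) = 1.
Independent loci: 3/4 × 1 = 3/4.

3/4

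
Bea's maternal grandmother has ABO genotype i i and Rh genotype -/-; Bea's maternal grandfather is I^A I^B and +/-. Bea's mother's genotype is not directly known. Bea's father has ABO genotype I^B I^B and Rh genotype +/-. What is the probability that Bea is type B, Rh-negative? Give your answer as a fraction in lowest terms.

Bea's mother's ABO genotype from i i × I^A I^B: 1/2 I^A i, 1/2 I^B i.
Crossing each possibility with the father I^B I^B and summing P(type B): 1/2·1/2 + 1/2·1 = 3/4.
Similarly for Rh via the mother's Rh distribution: P(Rh-) = 3/8.
Independent loci: 3/4 × 3/8 = 9/32.

9/32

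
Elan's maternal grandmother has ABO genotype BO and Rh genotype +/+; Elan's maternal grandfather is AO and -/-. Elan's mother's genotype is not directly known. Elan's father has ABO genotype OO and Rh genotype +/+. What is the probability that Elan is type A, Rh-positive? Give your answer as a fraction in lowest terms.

Elan's mother's ABO genotype from BO × AO: 1/4 AB, 1/4 AO, 1/4 BO, 1/4 OO.
Crossing each possibility with the father OO and summing P(type A): 1/4·1/2 + 1/4·1/2 + 1/4·0 + 1/4·0 = 1/4.
Similarly for Rh via the mother's Rh distribution: P(Rh+) = 1.
Independent loci: 1/4 × 1 = 1/4.

1/4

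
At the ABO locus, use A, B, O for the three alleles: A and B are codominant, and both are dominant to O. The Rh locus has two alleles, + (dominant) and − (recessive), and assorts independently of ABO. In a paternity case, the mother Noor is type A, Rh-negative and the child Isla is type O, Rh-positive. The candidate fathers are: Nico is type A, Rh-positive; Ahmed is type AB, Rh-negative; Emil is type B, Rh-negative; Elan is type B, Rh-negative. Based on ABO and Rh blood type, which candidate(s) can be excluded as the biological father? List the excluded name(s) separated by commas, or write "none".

Ahmed, Emil, Elan

A candidate is excluded only if no genotype consistent with his phenotype could produce a type O, Rh-positive child with a type A, Rh-negative mother.
Ahmed (type AB, Rh-): no genotype consistent with that phenotype can produce a type-O Rh+ child with a type-A mother.
Emil (type B, Rh-): no genotype consistent with that phenotype can produce a type-O Rh+ child with a type-A mother.
Elan (type B, Rh-): no genotype consistent with that phenotype can produce a type-O Rh+ child with a type-A mother.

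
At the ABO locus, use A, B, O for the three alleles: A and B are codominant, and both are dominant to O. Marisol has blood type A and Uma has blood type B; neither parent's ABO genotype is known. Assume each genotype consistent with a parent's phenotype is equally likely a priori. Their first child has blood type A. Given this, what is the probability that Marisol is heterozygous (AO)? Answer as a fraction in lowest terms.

Possible genotypes: Marisol ∈ {AA, AO}; Uma ∈ {BB, BO}.
Weight each parental genotype pair by prior × P(type-A child):
  AA × BO: posterior weight 2/3.
  AO × BO: posterior weight 1/3.
Sum the posterior weight over pairs where Marisol is AO: 1/3.

1/3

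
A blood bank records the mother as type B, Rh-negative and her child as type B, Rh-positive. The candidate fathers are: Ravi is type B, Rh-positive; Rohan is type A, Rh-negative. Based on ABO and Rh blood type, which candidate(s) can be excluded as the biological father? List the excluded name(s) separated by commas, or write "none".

A candidate is excluded only if no genotype consistent with his phenotype could produce a type B, Rh-positive child with a type B, Rh-negative mother.
Rohan (type A, Rh-): no genotype consistent with that phenotype can produce a type-B Rh+ child with a type-B mother.

Rohan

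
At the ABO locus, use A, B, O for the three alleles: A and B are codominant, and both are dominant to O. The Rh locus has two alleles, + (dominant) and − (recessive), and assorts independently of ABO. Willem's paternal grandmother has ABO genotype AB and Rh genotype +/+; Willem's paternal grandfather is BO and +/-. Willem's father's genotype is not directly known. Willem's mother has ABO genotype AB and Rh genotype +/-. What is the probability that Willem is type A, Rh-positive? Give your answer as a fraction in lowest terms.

Willem's father's ABO genotype from AB × BO: 1/4 AB, 1/4 AO, 1/4 BB, 1/4 BO.
Crossing each possibility with the mother AB and summing P(type A): 1/4·1/4 + 1/4·1/2 + 1/4·0 + 1/4·1/4 = 1/4.
Similarly for Rh via the father's Rh distribution: P(Rh+) = 7/8.
Independent loci: 1/4 × 7/8 = 7/32.

7/32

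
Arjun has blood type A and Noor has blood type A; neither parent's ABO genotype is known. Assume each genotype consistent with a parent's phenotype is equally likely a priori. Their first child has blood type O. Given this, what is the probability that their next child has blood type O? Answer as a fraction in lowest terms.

1/4

Possible genotypes: Arjun ∈ {AA, AO}; Noor ∈ {AA, AO}.
Weight each parental genotype pair by prior × P(type-O child):
  AO × AO: posterior weight 1; P(next child type O) = 1/4.
Weighted sum = 1/4.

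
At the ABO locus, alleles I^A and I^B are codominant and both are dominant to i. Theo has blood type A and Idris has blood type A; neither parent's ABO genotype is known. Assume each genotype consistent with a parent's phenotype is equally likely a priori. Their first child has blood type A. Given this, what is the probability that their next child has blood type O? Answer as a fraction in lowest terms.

1/20

Possible genotypes: Theo ∈ {I^A I^A, I^A i}; Idris ∈ {I^A I^A, I^A i}.
Weight each parental genotype pair by prior × P(type-A child):
  I^A I^A × I^A I^A: posterior weight 4/15; P(next child type O) = 0.
  I^A I^A × I^A i: posterior weight 4/15; P(next child type O) = 0.
  I^A i × I^A I^A: posterior weight 4/15; P(next child type O) = 0.
  I^A i × I^A i: posterior weight 1/5; P(next child type O) = 1/4.
Weighted sum = 1/20.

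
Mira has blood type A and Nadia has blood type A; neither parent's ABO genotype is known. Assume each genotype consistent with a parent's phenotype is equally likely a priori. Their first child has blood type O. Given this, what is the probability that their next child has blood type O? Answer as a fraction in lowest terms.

1/4

Possible genotypes: Mira ∈ {AA, AO}; Nadia ∈ {AA, AO}.
Weight each parental genotype pair by prior × P(type-O child):
  AO × AO: posterior weight 1; P(next child type O) = 1/4.
Weighted sum = 1/4.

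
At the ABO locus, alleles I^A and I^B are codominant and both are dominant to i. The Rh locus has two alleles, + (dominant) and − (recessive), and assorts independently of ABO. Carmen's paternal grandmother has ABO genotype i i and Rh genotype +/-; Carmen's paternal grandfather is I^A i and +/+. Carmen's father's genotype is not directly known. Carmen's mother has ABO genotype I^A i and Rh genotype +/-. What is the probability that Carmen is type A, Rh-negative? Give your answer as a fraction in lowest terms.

Carmen's father's ABO genotype from i i × I^A i: 1/2 I^A i, 1/2 i i.
Crossing each possibility with the mother I^A i and summing P(type A): 1/2·3/4 + 1/2·1/2 = 5/8.
Similarly for Rh via the father's Rh distribution: P(Rh-) = 1/8.
Independent loci: 5/8 × 1/8 = 5/64.

5/64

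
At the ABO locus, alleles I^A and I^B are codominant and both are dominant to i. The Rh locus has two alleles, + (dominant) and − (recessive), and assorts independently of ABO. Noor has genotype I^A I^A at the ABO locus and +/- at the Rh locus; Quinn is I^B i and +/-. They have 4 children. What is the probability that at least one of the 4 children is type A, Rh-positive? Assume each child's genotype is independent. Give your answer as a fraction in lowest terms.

3471/4096

ABO cross I^A I^A × I^B i → 1/2 A, 1/2 AB.
Rh cross +/- × +/- → 3/4 Rh+, 1/4 Rh-; so P(type A, Rh-positive) = 1/2 × 3/4 = 3/8 per child.
P(none) = (5/8)^4 = 625/4096; P(at least one) = 1 − 625/4096 = 3471/4096.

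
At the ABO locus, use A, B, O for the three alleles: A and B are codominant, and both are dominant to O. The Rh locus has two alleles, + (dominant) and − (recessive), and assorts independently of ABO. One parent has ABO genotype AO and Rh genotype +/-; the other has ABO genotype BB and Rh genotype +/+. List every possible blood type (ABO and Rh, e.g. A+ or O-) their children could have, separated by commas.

B+, AB+

Gametes from AO × BB give offspring ABO genotypes AB, BO, i.e. phenotypes B, AB.
Rh cross +/- × +/+ → phenotypes Rh+.
Combining independently: B+, AB+.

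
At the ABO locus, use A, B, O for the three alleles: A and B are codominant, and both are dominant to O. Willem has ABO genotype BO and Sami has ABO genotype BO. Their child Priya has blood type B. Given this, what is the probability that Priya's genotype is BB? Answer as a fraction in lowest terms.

Cross BO × BO → 1/4 BB, 1/2 BO, 1/4 OO.
Type-B genotypes among offspring: BB (1/4), BO (1/2); total 3/4.
P(BB | type B) = (1/4) / (3/4) = 1/3.

1/3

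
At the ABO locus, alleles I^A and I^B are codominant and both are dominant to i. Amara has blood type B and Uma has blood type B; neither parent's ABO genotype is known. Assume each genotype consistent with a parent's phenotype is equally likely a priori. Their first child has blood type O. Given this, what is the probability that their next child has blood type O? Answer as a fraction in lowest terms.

1/4

Possible genotypes: Amara ∈ {I^B I^B, I^B i}; Uma ∈ {I^B I^B, I^B i}.
Weight each parental genotype pair by prior × P(type-O child):
  I^B i × I^B i: posterior weight 1; P(next child type O) = 1/4.
Weighted sum = 1/4.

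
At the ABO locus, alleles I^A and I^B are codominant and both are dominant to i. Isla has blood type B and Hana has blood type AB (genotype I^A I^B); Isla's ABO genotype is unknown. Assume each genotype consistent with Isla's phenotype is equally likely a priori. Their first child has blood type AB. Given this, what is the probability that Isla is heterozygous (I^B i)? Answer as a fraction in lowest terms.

Possible genotypes: Isla ∈ {I^B I^B, I^B i}; Hana ∈ {I^A I^B}.
Weight each parental genotype pair by prior × P(type-AB child):
  I^B I^B × I^A I^B: posterior weight 2/3.
  I^B i × I^A I^B: posterior weight 1/3.
Sum the posterior weight over pairs where Isla is I^B i: 1/3.

1/3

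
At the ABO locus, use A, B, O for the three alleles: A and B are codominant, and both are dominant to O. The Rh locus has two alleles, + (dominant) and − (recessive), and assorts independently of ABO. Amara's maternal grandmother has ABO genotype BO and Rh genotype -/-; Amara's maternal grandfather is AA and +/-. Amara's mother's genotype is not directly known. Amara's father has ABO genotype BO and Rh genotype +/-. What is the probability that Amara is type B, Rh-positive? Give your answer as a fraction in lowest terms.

15/64

Amara's mother's ABO genotype from BO × AA: 1/2 AB, 1/2 AO.
Crossing each possibility with the father BO and summing P(type B): 1/2·1/2 + 1/2·1/4 = 3/8.
Similarly for Rh via the mother's Rh distribution: P(Rh+) = 5/8.
Independent loci: 3/8 × 5/8 = 15/64.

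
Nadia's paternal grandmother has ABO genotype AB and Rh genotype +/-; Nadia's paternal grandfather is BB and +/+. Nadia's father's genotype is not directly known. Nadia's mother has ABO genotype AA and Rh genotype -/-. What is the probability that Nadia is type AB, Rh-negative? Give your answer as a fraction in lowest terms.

Nadia's father's ABO genotype from AB × BB: 1/2 AB, 1/2 BB.
Crossing each possibility with the mother AA and summing P(type AB): 1/2·1/2 + 1/2·1 = 3/4.
Similarly for Rh via the father's Rh distribution: P(Rh-) = 1/4.
Independent loci: 3/4 × 1/4 = 3/16.

3/16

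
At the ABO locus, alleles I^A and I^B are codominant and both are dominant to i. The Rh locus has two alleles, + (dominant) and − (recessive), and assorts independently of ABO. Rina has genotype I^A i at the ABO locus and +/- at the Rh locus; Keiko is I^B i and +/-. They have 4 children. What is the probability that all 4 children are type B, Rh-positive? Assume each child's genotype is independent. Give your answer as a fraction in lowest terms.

ABO cross I^A i × I^B i → 1/4 O, 1/4 A, 1/4 B, 1/4 AB.
Rh cross +/- × +/- → 3/4 Rh+, 1/4 Rh-; so P(type B, Rh-positive) = 1/4 × 3/4 = 3/16 per child.
All 4 independent: (3/16)^4 = 81/65536.

81/65536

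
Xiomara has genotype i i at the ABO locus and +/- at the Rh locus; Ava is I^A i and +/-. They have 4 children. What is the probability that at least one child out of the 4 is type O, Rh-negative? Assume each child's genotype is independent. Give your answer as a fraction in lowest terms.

ABO cross i i × I^A i → 1/2 O, 1/2 A.
Rh cross +/- × +/- → 3/4 Rh+, 1/4 Rh-; so P(type O, Rh-negative) = 1/2 × 1/4 = 1/8 per child.
P(none) = (7/8)^4 = 2401/4096; P(at least one) = 1 − 2401/4096 = 1695/4096.

1695/4096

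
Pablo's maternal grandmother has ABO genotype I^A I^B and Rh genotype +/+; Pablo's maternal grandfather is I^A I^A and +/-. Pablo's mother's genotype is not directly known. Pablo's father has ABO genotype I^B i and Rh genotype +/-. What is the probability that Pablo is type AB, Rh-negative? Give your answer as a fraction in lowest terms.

3/64

Pablo's mother's ABO genotype from I^A I^B × I^A I^A: 1/2 I^A I^A, 1/2 I^A I^B.
Crossing each possibility with the father I^B i and summing P(type AB): 1/2·1/2 + 1/2·1/4 = 3/8.
Similarly for Rh via the mother's Rh distribution: P(Rh-) = 1/8.
Independent loci: 3/8 × 1/8 = 3/64.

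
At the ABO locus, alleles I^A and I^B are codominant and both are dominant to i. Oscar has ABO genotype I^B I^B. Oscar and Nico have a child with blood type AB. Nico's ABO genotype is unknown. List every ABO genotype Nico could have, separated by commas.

For each candidate genotype of Nico, check whether crossing it with I^B I^B can produce every observed child phenotype.
  I^A I^A → possible child types {AB} ✓
  I^A I^B → possible child types {B, AB} ✓
  I^A i → possible child types {B, AB} ✓
  I^B I^B → possible child types {B} ✗
  I^B i → possible child types {B} ✗
  i i → possible child types {B} ✗

I^A I^A, I^A I^B, I^A i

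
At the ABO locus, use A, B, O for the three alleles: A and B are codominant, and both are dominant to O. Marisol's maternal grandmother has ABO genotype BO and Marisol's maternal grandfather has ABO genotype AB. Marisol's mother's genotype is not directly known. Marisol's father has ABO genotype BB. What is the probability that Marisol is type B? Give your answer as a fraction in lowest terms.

Marisol's mother's ABO genotype from BO × AB: 1/4 AB, 1/4 AO, 1/4 BB, 1/4 BO.
Crossing each possibility with the father BB and summing P(type B): 1/4·1/2 + 1/4·1/2 + 1/4·1 + 1/4·1 = 3/4.

3/4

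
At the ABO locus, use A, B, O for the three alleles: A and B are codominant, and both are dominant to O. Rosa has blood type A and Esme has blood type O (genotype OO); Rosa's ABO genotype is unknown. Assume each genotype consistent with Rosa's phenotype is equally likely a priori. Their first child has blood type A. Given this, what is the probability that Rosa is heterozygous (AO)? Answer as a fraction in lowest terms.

Possible genotypes: Rosa ∈ {AA, AO}; Esme ∈ {OO}.
Weight each parental genotype pair by prior × P(type-A child):
  AA × OO: posterior weight 2/3.
  AO × OO: posterior weight 1/3.
Sum the posterior weight over pairs where Rosa is AO: 1/3.

1/3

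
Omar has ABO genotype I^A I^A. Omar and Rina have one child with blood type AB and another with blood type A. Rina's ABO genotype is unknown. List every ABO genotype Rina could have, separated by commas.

For each candidate genotype of Rina, check whether crossing it with I^A I^A can produce every observed child phenotype.
  I^A I^A → possible child types {A} ✗
  I^A I^B → possible child types {A, AB} ✓
  I^A i → possible child types {A} ✗
  I^B I^B → possible child types {AB} ✗
  I^B i → possible child types {A, AB} ✓
  i i → possible child types {A} ✗

I^A I^B, I^B i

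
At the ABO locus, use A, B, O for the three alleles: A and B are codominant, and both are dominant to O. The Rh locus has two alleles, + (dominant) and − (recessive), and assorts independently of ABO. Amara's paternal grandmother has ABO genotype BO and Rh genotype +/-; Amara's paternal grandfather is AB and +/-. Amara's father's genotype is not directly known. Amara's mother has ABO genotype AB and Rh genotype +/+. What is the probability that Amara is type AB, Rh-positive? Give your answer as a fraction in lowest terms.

Amara's father's ABO genotype from BO × AB: 1/4 AB, 1/4 AO, 1/4 BB, 1/4 BO.
Crossing each possibility with the mother AB and summing P(type AB): 1/4·1/2 + 1/4·1/4 + 1/4·1/2 + 1/4·1/4 = 3/8.
Similarly for Rh via the father's Rh distribution: P(Rh+) = 1.
Independent loci: 3/8 × 1 = 3/8.

3/8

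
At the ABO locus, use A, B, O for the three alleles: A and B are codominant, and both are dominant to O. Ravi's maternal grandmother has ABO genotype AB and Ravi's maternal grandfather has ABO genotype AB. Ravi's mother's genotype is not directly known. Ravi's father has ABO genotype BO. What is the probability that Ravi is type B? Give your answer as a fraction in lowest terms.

1/2

Ravi's mother's ABO genotype from AB × AB: 1/4 AA, 1/2 AB, 1/4 BB.
Crossing each possibility with the father BO and summing P(type B): 1/4·0 + 1/2·1/2 + 1/4·1 = 1/2.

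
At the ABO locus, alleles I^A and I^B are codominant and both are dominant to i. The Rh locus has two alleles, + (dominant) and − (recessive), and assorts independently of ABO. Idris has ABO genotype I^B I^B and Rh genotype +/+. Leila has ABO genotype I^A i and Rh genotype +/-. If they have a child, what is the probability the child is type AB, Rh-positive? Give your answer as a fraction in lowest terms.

1/2

ABO cross I^B I^B × I^A i → offspring phenotypes: 1/2 B, 1/2 AB.
Rh cross +/+ × +/- → 1 Rh+.
Independent loci: P(type AB, Rh-positive) = 1/2 × 1 = 1/2.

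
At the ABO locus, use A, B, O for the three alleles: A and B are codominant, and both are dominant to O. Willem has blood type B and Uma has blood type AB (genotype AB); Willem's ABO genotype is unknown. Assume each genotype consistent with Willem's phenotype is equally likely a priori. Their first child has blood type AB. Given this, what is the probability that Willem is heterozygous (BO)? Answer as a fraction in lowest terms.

Possible genotypes: Willem ∈ {BB, BO}; Uma ∈ {AB}.
Weight each parental genotype pair by prior × P(type-AB child):
  BB × AB: posterior weight 2/3.
  BO × AB: posterior weight 1/3.
Sum the posterior weight over pairs where Willem is BO: 1/3.

1/3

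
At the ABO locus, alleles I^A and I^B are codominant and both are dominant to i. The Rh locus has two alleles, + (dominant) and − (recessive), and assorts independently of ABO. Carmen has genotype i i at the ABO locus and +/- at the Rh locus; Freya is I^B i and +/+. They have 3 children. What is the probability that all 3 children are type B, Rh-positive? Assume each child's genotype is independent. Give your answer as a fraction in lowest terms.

ABO cross i i × I^B i → 1/2 O, 1/2 B.
Rh cross +/- × +/+ → 1 Rh+; so P(type B, Rh-positive) = 1/2 × 1 = 1/2 per child.
All 3 independent: (1/2)^3 = 1/8.

1/8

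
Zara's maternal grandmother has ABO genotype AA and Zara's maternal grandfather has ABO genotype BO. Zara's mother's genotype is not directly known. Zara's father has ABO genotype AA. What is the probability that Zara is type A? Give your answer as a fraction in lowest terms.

3/4

Zara's mother's ABO genotype from AA × BO: 1/2 AB, 1/2 AO.
Crossing each possibility with the father AA and summing P(type A): 1/2·1/2 + 1/2·1 = 3/4.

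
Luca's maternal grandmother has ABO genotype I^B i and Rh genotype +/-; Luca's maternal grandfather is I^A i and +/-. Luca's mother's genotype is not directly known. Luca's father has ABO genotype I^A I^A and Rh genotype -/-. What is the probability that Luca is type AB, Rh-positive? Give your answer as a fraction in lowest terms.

1/8

Luca's mother's ABO genotype from I^B i × I^A i: 1/4 I^A I^B, 1/4 I^A i, 1/4 I^B i, 1/4 i i.
Crossing each possibility with the father I^A I^A and summing P(type AB): 1/4·1/2 + 1/4·0 + 1/4·1/2 + 1/4·0 = 1/4.
Similarly for Rh via the mother's Rh distribution: P(Rh+) = 1/2.
Independent loci: 1/4 × 1/2 = 1/8.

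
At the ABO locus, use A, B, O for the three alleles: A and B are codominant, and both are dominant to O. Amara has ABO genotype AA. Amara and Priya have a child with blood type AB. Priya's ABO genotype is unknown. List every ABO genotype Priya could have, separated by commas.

AB, BB, BO

For each candidate genotype of Priya, check whether crossing it with AA can produce every observed child phenotype.
  AA → possible child types {A} ✗
  AB → possible child types {A, AB} ✓
  AO → possible child types {A} ✗
  BB → possible child types {AB} ✓
  BO → possible child types {A, AB} ✓
  OO → possible child types {A} ✗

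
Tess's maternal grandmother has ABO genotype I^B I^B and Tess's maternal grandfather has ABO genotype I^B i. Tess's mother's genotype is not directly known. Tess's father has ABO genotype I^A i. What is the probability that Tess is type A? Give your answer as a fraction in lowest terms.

1/8

Tess's mother's ABO genotype from I^B I^B × I^B i: 1/2 I^B I^B, 1/2 I^B i.
Crossing each possibility with the father I^A i and summing P(type A): 1/2·0 + 1/2·1/4 = 1/8.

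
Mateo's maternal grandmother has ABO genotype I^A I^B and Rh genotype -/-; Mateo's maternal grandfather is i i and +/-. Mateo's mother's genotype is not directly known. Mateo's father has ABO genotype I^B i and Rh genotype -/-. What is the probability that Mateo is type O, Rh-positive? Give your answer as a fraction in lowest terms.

1/16

Mateo's mother's ABO genotype from I^A I^B × i i: 1/2 I^A i, 1/2 I^B i.
Crossing each possibility with the father I^B i and summing P(type O): 1/2·1/4 + 1/2·1/4 = 1/4.
Similarly for Rh via the mother's Rh distribution: P(Rh+) = 1/4.
Independent loci: 1/4 × 1/4 = 1/16.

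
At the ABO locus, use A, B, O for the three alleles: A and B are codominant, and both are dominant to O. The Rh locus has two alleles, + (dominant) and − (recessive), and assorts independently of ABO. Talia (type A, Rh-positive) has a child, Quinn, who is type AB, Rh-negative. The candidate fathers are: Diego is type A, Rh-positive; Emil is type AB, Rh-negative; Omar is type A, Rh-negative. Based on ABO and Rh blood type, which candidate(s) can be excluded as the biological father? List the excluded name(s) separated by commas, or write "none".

Diego, Omar

A candidate is excluded only if no genotype consistent with his phenotype could produce a type AB, Rh-negative child with a type A, Rh-positive mother.
Diego (type A, Rh+): no genotype consistent with that phenotype can produce a type-AB Rh- child with a type-A mother.
Omar (type A, Rh-): no genotype consistent with that phenotype can produce a type-AB Rh- child with a type-A mother.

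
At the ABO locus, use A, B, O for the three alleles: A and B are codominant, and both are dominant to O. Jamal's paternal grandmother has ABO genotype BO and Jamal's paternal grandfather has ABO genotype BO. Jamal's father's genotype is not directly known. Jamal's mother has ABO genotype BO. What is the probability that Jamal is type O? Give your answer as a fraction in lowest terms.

Jamal's father's ABO genotype from BO × BO: 1/4 BB, 1/2 BO, 1/4 OO.
Crossing each possibility with the mother BO and summing P(type O): 1/4·0 + 1/2·1/4 + 1/4·1/2 = 1/4.

1/4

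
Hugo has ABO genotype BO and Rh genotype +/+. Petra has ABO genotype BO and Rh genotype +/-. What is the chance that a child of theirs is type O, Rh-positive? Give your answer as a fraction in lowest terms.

1/4

ABO cross BO × BO → offspring phenotypes: 1/4 O, 3/4 B.
Rh cross +/+ × +/- → 1 Rh+.
Independent loci: P(type O, Rh-positive) = 1/4 × 1 = 1/4.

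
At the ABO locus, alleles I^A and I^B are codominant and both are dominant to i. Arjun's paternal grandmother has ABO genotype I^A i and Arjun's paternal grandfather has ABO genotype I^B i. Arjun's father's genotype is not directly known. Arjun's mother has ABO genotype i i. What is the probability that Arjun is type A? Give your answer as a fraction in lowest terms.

Arjun's father's ABO genotype from I^A i × I^B i: 1/4 I^A I^B, 1/4 I^A i, 1/4 I^B i, 1/4 i i.
Crossing each possibility with the mother i i and summing P(type A): 1/4·1/2 + 1/4·1/2 + 1/4·0 + 1/4·0 = 1/4.

1/4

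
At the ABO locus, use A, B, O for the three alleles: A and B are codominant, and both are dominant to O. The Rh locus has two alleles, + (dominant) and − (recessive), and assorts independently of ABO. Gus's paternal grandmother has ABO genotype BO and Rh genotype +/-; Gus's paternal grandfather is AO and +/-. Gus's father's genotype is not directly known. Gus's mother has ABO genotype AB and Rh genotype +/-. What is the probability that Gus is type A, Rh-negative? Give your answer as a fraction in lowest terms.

Gus's father's ABO genotype from BO × AO: 1/4 AB, 1/4 AO, 1/4 BO, 1/4 OO.
Crossing each possibility with the mother AB and summing P(type A): 1/4·1/4 + 1/4·1/2 + 1/4·1/4 + 1/4·1/2 = 3/8.
Similarly for Rh via the father's Rh distribution: P(Rh-) = 1/4.
Independent loci: 3/8 × 1/4 = 3/32.

3/32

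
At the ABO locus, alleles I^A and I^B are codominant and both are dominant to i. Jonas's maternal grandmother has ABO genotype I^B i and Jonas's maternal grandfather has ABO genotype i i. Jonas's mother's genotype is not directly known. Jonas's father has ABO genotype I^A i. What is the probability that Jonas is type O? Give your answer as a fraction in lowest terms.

3/8

Jonas's mother's ABO genotype from I^B i × i i: 1/2 I^B i, 1/2 i i.
Crossing each possibility with the father I^A i and summing P(type O): 1/2·1/4 + 1/2·1/2 = 3/8.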